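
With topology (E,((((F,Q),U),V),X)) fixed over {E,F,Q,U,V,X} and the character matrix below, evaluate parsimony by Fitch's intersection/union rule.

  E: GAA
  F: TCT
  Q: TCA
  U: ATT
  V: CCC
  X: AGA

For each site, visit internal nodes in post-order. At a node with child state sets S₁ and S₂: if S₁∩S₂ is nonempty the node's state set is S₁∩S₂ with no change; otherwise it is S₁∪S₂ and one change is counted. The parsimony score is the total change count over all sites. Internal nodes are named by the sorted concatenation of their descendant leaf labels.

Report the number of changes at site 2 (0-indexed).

site 0, node FQ: F={T} ∩ Q={T} → {T} (+0)
site 0, node FQU: FQ={T} ∪ U={A} → {A,T} (+1)
site 0, node FQUV: FQU={A,T} ∪ V={C} → {A,C,T} (+1)
site 0, node FQUVX: FQUV={A,C,T} ∩ X={A} → {A} (+0)
site 0, node EFQUVX: E={G} ∪ FQUVX={A} → {A,G} (+1)
site 1, node FQ: F={C} ∩ Q={C} → {C} (+0)
site 1, node FQU: FQ={C} ∪ U={T} → {C,T} (+1)
site 1, node FQUV: FQU={C,T} ∩ V={C} → {C} (+0)
site 1, node FQUVX: FQUV={C} ∪ X={G} → {C,G} (+1)
site 1, node EFQUVX: E={A} ∪ FQUVX={C,G} → {A,C,G} (+1)
site 2, node FQ: F={T} ∪ Q={A} → {A,T} (+1)
site 2, node FQU: FQ={A,T} ∩ U={T} → {T} (+0)
site 2, node FQUV: FQU={T} ∪ V={C} → {C,T} (+1)
site 2, node FQUVX: FQUV={C,T} ∪ X={A} → {A,C,T} (+1)
site 2, node EFQUVX: E={A} ∩ FQUVX={A,C,T} → {A} (+0)
per-site changes: [3, 3, 3]; total = 9

3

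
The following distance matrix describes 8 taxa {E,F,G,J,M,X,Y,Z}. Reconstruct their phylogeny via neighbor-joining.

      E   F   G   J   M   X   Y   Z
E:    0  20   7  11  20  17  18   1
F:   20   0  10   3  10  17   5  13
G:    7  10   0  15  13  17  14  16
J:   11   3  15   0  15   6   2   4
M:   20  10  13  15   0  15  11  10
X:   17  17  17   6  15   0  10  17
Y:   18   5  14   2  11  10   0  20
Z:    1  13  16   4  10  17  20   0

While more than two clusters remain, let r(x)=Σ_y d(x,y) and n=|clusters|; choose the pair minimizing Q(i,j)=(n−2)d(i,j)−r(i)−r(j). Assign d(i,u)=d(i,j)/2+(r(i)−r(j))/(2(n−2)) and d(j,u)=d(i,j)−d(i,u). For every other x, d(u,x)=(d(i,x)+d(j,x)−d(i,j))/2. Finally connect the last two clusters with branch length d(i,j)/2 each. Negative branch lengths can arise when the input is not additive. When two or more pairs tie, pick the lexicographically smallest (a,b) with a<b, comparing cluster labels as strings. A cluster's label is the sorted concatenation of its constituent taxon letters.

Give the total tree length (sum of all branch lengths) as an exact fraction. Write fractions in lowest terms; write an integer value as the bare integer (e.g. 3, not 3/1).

iteration 1: select E,Z (d=1, Q=-169); attach at lengths (19/12, -7/12); label the merged cluster EZ
  updated: d(EZ,F)=16, d(EZ,G)=11, d(EZ,J)=7, d(EZ,M)=29/2, d(EZ,X)=33/2, d(EZ,Y)=37/2
iteration 2: select EZ,G (d=11, Q=-217/2); attach at lengths (117/20, 103/20); label the merged cluster EGZ
  updated: d(EGZ,F)=15/2, d(EGZ,J)=11/2, d(EGZ,M)=33/4, d(EGZ,X)=45/4, d(EGZ,Y)=43/4
iteration 3: select EGZ,M (d=33/4, Q=-139/2); attach at lengths (17/8, 49/8); label the merged cluster EGMZ
  updated: d(EGMZ,F)=37/8, d(EGMZ,J)=49/8, d(EGMZ,X)=9, d(EGMZ,Y)=27/4
iteration 4: select EGMZ,F (d=37/8, Q=-169/4); attach at lengths (43/24, 17/6); label the merged cluster EFGMZ
  updated: d(EFGMZ,J)=9/4, d(EFGMZ,X)=171/16, d(EFGMZ,Y)=57/16
iteration 5: select EFGMZ,Y (d=57/16, Q=-399/16); attach at lengths (129/64, 99/64); label the merged cluster EFGMYZ
  updated: d(EFGMYZ,J)=11/32, d(EFGMYZ,X)=137/16
iteration 6: select EFGMYZ,J (d=11/32, Q=-477/32); attach at lengths (93/64, -71/64); label the merged cluster EFGJMYZ
  updated: d(EFGJMYZ,X)=455/64
iteration 7: select EFGJMYZ,X (d=455/64); attach at lengths (455/128, 455/128); label the merged cluster EFGJMXYZ
final tree: (((((((E:19/12,Z:-7/12):117/20,G:103/20):17/8,M:49/8):43/24,F:17/6):129/64,Y:99/64):93/64,J:-71/64):455/128,X:455/128)
total length: 2297/64

2297/64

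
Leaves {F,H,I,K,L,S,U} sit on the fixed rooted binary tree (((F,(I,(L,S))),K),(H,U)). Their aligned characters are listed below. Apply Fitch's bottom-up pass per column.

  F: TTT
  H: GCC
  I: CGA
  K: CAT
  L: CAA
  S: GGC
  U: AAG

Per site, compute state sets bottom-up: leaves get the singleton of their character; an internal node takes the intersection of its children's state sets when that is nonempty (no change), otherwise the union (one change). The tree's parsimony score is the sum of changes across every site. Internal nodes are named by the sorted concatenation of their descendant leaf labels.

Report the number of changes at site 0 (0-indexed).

site 0, node LS: L={C} ∪ S={G} → {C,G} (+1)
site 0, node ILS: I={C} ∩ LS={C,G} → {C} (+0)
site 0, node FILS: F={T} ∪ ILS={C} → {C,T} (+1)
site 0, node FIKLS: FILS={C,T} ∩ K={C} → {C} (+0)
site 0, node HU: H={G} ∪ U={A} → {A,G} (+1)
site 0, node FHIKLSU: FIKLS={C} ∪ HU={A,G} → {A,C,G} (+1)
site 1, node LS: L={A} ∪ S={G} → {A,G} (+1)
site 1, node ILS: I={G} ∩ LS={A,G} → {G} (+0)
site 1, node FILS: F={T} ∪ ILS={G} → {G,T} (+1)
site 1, node FIKLS: FILS={G,T} ∪ K={A} → {A,G,T} (+1)
site 1, node HU: H={C} ∪ U={A} → {A,C} (+1)
site 1, node FHIKLSU: FIKLS={A,G,T} ∩ HU={A,C} → {A} (+0)
site 2, node LS: L={A} ∪ S={C} → {A,C} (+1)
site 2, node ILS: I={A} ∩ LS={A,C} → {A} (+0)
site 2, node FILS: F={T} ∪ ILS={A} → {A,T} (+1)
site 2, node FIKLS: FILS={A,T} ∩ K={T} → {T} (+0)
site 2, node HU: H={C} ∪ U={G} → {C,G} (+1)
site 2, node FHIKLSU: FIKLS={T} ∪ HU={C,G} → {C,G,T} (+1)
per-site changes: [4, 4, 4]; total = 12

4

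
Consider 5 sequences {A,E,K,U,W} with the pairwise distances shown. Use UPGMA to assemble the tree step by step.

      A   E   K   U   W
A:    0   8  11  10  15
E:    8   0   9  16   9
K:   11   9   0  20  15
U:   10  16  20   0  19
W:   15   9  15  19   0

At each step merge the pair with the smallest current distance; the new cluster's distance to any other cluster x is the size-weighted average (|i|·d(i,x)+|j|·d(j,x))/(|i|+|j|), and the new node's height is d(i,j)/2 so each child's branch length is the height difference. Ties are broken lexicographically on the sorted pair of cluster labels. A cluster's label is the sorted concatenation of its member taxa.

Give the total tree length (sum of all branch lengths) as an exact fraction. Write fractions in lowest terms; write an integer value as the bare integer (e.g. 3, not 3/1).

step 1: merge (A,E) at d=8; branch lengths A→4, E→4; new cluster AE
  updated: d(AE,K)=10, d(AE,U)=13, d(AE,W)=12
step 2: merge (AE,K) at d=10; branch lengths AE→1, K→5; new cluster AEK
  updated: d(AEK,U)=46/3, d(AEK,W)=13
step 3: merge (AEK,W) at d=13; branch lengths AEK→3/2, W→13/2; new cluster AEKW
  updated: d(AEKW,U)=65/4
step 4: merge (AEKW,U) at d=65/4; branch lengths AEKW→13/8, U→65/8; new cluster AEKUW
final tree: ((((A:4,E:4):1,K:5):3/2,W:13/2):13/8,U:65/8)
total length: 127/4

127/4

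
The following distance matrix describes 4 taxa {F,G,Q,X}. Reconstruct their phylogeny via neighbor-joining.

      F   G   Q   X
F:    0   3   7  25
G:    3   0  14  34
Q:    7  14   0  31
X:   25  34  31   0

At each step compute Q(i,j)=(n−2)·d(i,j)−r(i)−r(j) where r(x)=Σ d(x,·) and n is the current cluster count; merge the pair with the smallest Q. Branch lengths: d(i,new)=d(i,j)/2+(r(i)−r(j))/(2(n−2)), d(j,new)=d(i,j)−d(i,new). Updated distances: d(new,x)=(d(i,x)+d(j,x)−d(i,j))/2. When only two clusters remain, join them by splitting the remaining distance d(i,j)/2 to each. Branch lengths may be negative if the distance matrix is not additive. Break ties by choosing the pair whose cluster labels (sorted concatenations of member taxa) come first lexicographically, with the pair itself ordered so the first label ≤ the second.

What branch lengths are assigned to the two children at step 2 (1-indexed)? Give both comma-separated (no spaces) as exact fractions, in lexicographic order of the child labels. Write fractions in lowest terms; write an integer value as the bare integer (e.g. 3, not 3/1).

step 1: merge (F,G) at d=3, Q=-80; branch lengths F→-5/2, G→11/2; new cluster FG
  updated: d(FG,Q)=9, d(FG,X)=28
step 2: merge (FG,Q) at d=9, Q=-68; branch lengths FG→3, Q→6; new cluster FGQ
  updated: d(FGQ,X)=25
step 3: merge (FGQ,X) at d=25; branch lengths FGQ→25/2, X→25/2; new cluster FGQX
final tree: (((F:-5/2,G:11/2):3,Q:6):25/2,X:25/2)
total length: 37

3,6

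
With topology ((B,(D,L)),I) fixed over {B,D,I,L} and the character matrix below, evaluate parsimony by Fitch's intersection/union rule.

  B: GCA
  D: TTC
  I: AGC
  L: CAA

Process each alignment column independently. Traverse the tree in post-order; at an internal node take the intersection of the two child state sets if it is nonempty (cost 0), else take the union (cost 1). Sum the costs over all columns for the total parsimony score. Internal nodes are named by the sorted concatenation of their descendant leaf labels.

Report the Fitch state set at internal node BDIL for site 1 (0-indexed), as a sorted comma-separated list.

A,C,G,T

site 0, node DL: D={T} ∪ L={C} → {C,T} (+1)
site 0, node BDL: B={G} ∪ DL={C,T} → {C,G,T} (+1)
site 0, node BDIL: BDL={C,G,T} ∪ I={A} → {A,C,G,T} (+1)
site 1, node DL: D={T} ∪ L={A} → {A,T} (+1)
site 1, node BDL: B={C} ∪ DL={A,T} → {A,C,T} (+1)
site 1, node BDIL: BDL={A,C,T} ∪ I={G} → {A,C,G,T} (+1)
site 2, node DL: D={C} ∪ L={A} → {A,C} (+1)
site 2, node BDL: B={A} ∩ DL={A,C} → {A} (+0)
site 2, node BDIL: BDL={A} ∪ I={C} → {A,C} (+1)
per-site changes: [3, 3, 2]; total = 8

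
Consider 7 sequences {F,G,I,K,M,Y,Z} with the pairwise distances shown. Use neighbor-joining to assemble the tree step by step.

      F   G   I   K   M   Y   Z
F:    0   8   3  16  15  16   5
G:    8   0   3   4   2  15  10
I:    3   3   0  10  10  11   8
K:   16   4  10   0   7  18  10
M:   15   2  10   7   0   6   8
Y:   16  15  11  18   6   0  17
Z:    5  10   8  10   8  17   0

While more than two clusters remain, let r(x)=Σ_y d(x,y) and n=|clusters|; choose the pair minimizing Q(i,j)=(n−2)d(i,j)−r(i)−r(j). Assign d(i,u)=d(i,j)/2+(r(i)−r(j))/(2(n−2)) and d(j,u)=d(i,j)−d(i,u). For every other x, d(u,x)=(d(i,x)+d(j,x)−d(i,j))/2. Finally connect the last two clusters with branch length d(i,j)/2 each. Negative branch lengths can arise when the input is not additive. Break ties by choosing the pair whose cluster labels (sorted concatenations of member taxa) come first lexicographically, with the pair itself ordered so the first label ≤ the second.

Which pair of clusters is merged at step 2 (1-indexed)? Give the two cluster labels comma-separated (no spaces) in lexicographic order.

iteration 1: select M,Y (d=6, Q=-101); attach at lengths (-1/2, 13/2); label the merged cluster MY
  updated: d(F,MY)=25/2, d(G,MY)=11/2, d(I,MY)=15/2, d(K,MY)=19/2, d(MY,Z)=19/2
iteration 2: select F,Z (d=5, Q=-67); attach at lengths (11/4, 9/4); label the merged cluster FZ
  updated: d(FZ,G)=13/2, d(FZ,I)=3, d(FZ,K)=21/2, d(FZ,MY)=17/2
iteration 3: select FZ,I (d=3, Q=-43); attach at lengths (7/3, 2/3); label the merged cluster FIZ
  updated: d(FIZ,G)=13/4, d(FIZ,K)=35/4, d(FIZ,MY)=13/2
iteration 4: select FIZ,MY (d=13/2, Q=-27); attach at lengths (5/2, 4); label the merged cluster FIMYZ
  updated: d(FIMYZ,G)=9/8, d(FIMYZ,K)=47/8
iteration 5: select FIMYZ,G (d=9/8, Q=-11); attach at lengths (3/2, -3/8); label the merged cluster FGIMYZ
  updated: d(FGIMYZ,K)=35/8
iteration 6: select FGIMYZ,K (d=35/8); attach at lengths (35/16, 35/16); label the merged cluster FGIKMYZ
final tree: (((((F:11/4,Z:9/4):7/3,I:2/3):5/2,(M:-1/2,Y:13/2):4):3/2,G:-3/8):35/16,K:35/16)
total length: 26

F,Z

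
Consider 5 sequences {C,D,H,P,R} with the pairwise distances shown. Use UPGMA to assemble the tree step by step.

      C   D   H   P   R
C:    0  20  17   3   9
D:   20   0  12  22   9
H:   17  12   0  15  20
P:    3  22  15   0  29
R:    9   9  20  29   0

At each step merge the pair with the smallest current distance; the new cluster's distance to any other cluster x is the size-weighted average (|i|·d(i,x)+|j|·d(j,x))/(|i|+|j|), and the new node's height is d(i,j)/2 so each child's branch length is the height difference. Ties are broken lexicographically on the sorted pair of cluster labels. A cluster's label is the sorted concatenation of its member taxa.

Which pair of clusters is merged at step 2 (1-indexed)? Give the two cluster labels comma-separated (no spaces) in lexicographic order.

D,R

iteration 1: select C,P (d=3); attach at lengths (3/2, 3/2); label the merged cluster CP
  updated: d(CP,D)=21, d(CP,H)=16, d(CP,R)=19
iteration 2: select D,R (d=9); attach at lengths (9/2, 9/2); label the merged cluster DR
  updated: d(CP,DR)=20, d(DR,H)=16
iteration 3: select CP,H (d=16); attach at lengths (13/2, 8); label the merged cluster CHP
  updated: d(CHP,DR)=56/3
iteration 4: select CHP,DR (d=56/3); attach at lengths (4/3, 29/6); label the merged cluster CDHPR
final tree: (((C:3/2,P:3/2):13/2,H:8):4/3,(D:9/2,R:9/2):29/6)
total length: 98/3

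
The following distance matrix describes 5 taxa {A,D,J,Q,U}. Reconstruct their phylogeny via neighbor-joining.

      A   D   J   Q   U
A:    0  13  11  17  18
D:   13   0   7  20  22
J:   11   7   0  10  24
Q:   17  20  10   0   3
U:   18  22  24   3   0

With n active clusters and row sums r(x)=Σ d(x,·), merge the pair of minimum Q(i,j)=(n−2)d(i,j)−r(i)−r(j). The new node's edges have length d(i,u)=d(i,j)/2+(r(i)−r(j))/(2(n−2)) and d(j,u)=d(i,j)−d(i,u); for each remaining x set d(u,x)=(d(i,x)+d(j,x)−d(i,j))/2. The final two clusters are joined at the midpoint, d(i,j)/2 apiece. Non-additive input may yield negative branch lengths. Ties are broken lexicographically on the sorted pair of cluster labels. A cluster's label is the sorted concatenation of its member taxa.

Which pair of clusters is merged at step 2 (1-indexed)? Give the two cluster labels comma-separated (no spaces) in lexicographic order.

1. join Q+U (d=3, Q=-108) ⇒ QU; edges |Q|=-4/3, |U|=13/3
  updated: d(A,QU)=16, d(D,QU)=39/2, d(J,QU)=31/2
2. join A+QU (d=16, Q=-59) ⇒ AQU; edges |A|=21/4, |QU|=43/4
  updated: d(AQU,D)=33/4, d(AQU,J)=21/4
3. join AQU+D (d=33/4, Q=-41/2) ⇒ ADQU; edges |AQU|=13/4, |D|=5
  updated: d(ADQU,J)=2
4. join ADQU+J (d=2) ⇒ ADJQU; edges |ADQU|=1, |J|=1
final tree: (((A:21/4,(Q:-4/3,U:13/3):43/4):13/4,D:5):1,J:1)
total length: 117/4

A,QU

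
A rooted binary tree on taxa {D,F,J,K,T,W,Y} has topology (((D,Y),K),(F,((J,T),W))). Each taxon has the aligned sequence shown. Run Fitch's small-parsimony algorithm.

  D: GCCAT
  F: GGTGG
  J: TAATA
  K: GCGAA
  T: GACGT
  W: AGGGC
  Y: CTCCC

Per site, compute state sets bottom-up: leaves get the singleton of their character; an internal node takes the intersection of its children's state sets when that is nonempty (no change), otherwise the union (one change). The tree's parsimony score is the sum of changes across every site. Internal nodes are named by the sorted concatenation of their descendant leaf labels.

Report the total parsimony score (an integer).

18

DY@0: {G} ∪ {C} = {C,G} (union, +1)
DKY@0: {C,G} ∩ {G} = {G} (intersection, +0)
JT@0: {T} ∪ {G} = {G,T} (union, +1)
JTW@0: {G,T} ∪ {A} = {A,G,T} (union, +1)
FJTW@0: {G} ∩ {A,G,T} = {G} (intersection, +0)
DFJKTWY@0: {G} ∩ {G} = {G} (intersection, +0)
DY@1: {C} ∪ {T} = {C,T} (union, +1)
DKY@1: {C,T} ∩ {C} = {C} (intersection, +0)
JT@1: {A} ∩ {A} = {A} (intersection, +0)
JTW@1: {A} ∪ {G} = {A,G} (union, +1)
FJTW@1: {G} ∩ {A,G} = {G} (intersection, +0)
DFJKTWY@1: {C} ∪ {G} = {C,G} (union, +1)
DY@2: {C} ∩ {C} = {C} (intersection, +0)
DKY@2: {C} ∪ {G} = {C,G} (union, +1)
JT@2: {A} ∪ {C} = {A,C} (union, +1)
JTW@2: {A,C} ∪ {G} = {A,C,G} (union, +1)
FJTW@2: {T} ∪ {A,C,G} = {A,C,G,T} (union, +1)
DFJKTWY@2: {C,G} ∩ {A,C,G,T} = {C,G} (intersection, +0)
DY@3: {A} ∪ {C} = {A,C} (union, +1)
DKY@3: {A,C} ∩ {A} = {A} (intersection, +0)
JT@3: {T} ∪ {G} = {G,T} (union, +1)
JTW@3: {G,T} ∩ {G} = {G} (intersection, +0)
FJTW@3: {G} ∩ {G} = {G} (intersection, +0)
DFJKTWY@3: {A} ∪ {G} = {A,G} (union, +1)
DY@4: {T} ∪ {C} = {C,T} (union, +1)
DKY@4: {C,T} ∪ {A} = {A,C,T} (union, +1)
JT@4: {A} ∪ {T} = {A,T} (union, +1)
JTW@4: {A,T} ∪ {C} = {A,C,T} (union, +1)
FJTW@4: {G} ∪ {A,C,T} = {A,C,G,T} (union, +1)
DFJKTWY@4: {A,C,T} ∩ {A,C,G,T} = {A,C,T} (intersection, +0)
per-site changes: [3, 3, 4, 3, 5]; total = 18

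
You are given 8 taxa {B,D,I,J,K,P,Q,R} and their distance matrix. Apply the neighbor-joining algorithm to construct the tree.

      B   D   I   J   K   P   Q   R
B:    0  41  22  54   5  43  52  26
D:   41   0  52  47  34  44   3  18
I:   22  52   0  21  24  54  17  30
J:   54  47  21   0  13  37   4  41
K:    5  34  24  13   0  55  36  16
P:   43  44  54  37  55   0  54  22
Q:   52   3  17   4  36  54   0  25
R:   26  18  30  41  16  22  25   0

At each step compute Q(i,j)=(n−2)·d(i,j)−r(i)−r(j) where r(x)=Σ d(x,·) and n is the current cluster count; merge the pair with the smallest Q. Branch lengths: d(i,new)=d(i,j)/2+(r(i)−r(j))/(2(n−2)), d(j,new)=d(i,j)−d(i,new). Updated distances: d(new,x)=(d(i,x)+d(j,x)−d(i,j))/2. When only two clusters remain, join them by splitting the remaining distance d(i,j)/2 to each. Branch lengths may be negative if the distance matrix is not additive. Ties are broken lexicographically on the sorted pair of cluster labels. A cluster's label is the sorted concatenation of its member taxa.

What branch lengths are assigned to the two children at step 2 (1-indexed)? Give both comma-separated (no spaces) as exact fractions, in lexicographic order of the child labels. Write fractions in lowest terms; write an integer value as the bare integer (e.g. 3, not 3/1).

147/20,-47/20

iteration 1: select D,Q (d=3, Q=-412); attach at lengths (11/2, -5/2); label the merged cluster DQ
  updated: d(B,DQ)=45, d(DQ,I)=33, d(DQ,J)=24, d(DQ,K)=67/2, d(DQ,P)=95/2, d(DQ,R)=20
iteration 2: select B,K (d=5, Q=-633/2); attach at lengths (147/20, -47/20); label the merged cluster BK
  updated: d(BK,DQ)=147/4, d(BK,I)=41/2, d(BK,J)=31, d(BK,P)=93/2, d(BK,R)=37/2
iteration 3: select P,R (d=22, Q=-501/2); attach at lengths (327/16, 25/16); label the merged cluster PR
  updated: d(BK,PR)=43/2, d(DQ,PR)=91/4, d(I,PR)=31, d(J,PR)=28
iteration 4: select BK,I (d=41/2, Q=-615/4); attach at lengths (263/24, 229/24); label the merged cluster BIK
  updated: d(BIK,DQ)=197/8, d(BIK,J)=63/4, d(BIK,PR)=16
iteration 5: select BIK,J (d=63/4, Q=-741/8); attach at lengths (161/32, 343/32); label the merged cluster BIJK
  updated: d(BIJK,DQ)=263/16, d(BIJK,PR)=113/8
iteration 6: select BIJK,DQ (d=263/16, Q=-853/16); attach at lengths (125/32, 401/32); label the merged cluster BDIJKQ
  updated: d(BDIJKQ,PR)=327/32
iteration 7: select BDIJKQ,PR (d=327/32); attach at lengths (327/64, 327/64); label the merged cluster BDIJKPQR
final tree: (((((B:147/20,K:-47/20):263/24,I:229/24):161/32,J:343/32):125/32,(D:11/2,Q:-5/2):401/32):327/64,(P:327/16,R:25/16):327/64)
total length: 2973/32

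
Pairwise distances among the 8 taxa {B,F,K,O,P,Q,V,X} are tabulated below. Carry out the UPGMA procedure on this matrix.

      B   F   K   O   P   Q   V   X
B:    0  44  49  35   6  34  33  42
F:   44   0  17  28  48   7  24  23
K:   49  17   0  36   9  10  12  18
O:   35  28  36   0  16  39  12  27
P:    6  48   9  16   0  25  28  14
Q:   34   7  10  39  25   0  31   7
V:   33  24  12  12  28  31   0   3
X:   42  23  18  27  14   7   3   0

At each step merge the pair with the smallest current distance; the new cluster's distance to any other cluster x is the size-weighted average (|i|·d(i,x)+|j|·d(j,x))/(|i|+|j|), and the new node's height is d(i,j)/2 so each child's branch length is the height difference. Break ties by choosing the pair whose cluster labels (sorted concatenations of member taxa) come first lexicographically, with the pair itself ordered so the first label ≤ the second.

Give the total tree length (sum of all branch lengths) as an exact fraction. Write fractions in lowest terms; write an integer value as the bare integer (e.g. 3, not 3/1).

4097/60

iteration 1: select V,X (d=3); attach at lengths (3/2, 3/2); label the merged cluster VX
  updated: d(B,VX)=75/2, d(F,VX)=47/2, d(K,VX)=15, d(O,VX)=39/2, d(P,VX)=21, d(Q,VX)=19
iteration 2: select B,P (d=6); attach at lengths (3, 3); label the merged cluster BP
  updated: d(BP,F)=46, d(BP,K)=29, d(BP,O)=51/2, d(BP,Q)=59/2, d(BP,VX)=117/4
iteration 3: select F,Q (d=7); attach at lengths (7/2, 7/2); label the merged cluster FQ
  updated: d(BP,FQ)=151/4, d(FQ,K)=27/2, d(FQ,O)=67/2, d(FQ,VX)=85/4
iteration 4: select FQ,K (d=27/2); attach at lengths (13/4, 27/4); label the merged cluster FKQ
  updated: d(BP,FKQ)=209/6, d(FKQ,O)=103/3, d(FKQ,VX)=115/6
iteration 5: select FKQ,VX (d=115/6); attach at lengths (17/6, 97/12); label the merged cluster FKQVX
  updated: d(BP,FKQVX)=163/5, d(FKQVX,O)=142/5
iteration 6: select BP,O (d=51/2); attach at lengths (39/4, 51/4); label the merged cluster BOP
  updated: d(BOP,FKQVX)=156/5
iteration 7: select BOP,FKQVX (d=156/5); attach at lengths (57/20, 361/60); label the merged cluster BFKOPQVX
final tree: (((B:3,P:3):39/4,O:51/4):57/20,(((F:7/2,Q:7/2):13/4,K:27/4):17/6,(V:3/2,X:3/2):97/12):361/60)
total length: 4097/60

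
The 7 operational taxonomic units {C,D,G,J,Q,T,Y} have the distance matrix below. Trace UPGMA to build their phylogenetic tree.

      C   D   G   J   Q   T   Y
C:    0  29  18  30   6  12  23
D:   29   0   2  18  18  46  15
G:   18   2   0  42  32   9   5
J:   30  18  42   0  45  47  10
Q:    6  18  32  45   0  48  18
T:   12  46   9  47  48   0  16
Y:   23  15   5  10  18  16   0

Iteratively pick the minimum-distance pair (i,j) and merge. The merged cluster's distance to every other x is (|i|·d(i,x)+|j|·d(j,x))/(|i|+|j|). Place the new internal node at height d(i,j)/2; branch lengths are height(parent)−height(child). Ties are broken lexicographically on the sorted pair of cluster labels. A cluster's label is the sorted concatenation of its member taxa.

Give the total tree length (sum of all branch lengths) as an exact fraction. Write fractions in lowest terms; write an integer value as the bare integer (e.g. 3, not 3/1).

1. join D+G (d=2) ⇒ DG; edges |D|=1, |G|=1
  updated: d(C,DG)=47/2, d(DG,J)=30, d(DG,Q)=25, d(DG,T)=55/2, d(DG,Y)=10
2. join C+Q (d=6) ⇒ CQ; edges |C|=3, |Q|=3
  updated: d(CQ,DG)=97/4, d(CQ,J)=75/2, d(CQ,T)=30, d(CQ,Y)=41/2
3. join DG+Y (d=10) ⇒ DGY; edges |DG|=4, |Y|=5
  updated: d(CQ,DGY)=23, d(DGY,J)=70/3, d(DGY,T)=71/3
4. join CQ+DGY (d=23) ⇒ CDGQY; edges |CQ|=17/2, |DGY|=13/2
  updated: d(CDGQY,J)=29, d(CDGQY,T)=131/5
5. join CDGQY+T (d=131/5) ⇒ CDGQTY; edges |CDGQY|=8/5, |T|=131/10
  updated: d(CDGQTY,J)=32
6. join CDGQTY+J (d=32) ⇒ CDGJQTY; edges |CDGQTY|=29/10, |J|=16
final tree: ((((C:3,Q:3):17/2,((D:1,G:1):4,Y:5):13/2):8/5,T:131/10):29/10,J:16)
total length: 328/5

328/5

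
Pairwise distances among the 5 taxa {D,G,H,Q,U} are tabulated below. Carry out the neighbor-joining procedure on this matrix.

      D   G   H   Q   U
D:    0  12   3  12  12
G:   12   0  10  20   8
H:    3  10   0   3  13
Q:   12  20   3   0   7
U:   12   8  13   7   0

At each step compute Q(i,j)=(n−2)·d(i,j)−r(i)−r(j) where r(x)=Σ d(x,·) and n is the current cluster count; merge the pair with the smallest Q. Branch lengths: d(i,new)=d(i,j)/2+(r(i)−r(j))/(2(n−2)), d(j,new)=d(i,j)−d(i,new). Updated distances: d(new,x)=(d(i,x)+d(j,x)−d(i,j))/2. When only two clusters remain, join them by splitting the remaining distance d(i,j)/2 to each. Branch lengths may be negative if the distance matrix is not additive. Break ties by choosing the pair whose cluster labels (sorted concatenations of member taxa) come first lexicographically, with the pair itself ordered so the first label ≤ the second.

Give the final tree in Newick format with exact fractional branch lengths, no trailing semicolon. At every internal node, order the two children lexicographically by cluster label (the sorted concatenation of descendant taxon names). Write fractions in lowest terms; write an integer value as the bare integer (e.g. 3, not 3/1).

(((D:7/2,(G:17/3,U:7/3):9/2):5/2,H:-5/4):17/8,Q:17/8)

step 1: merge (G,U) at d=8, Q=-66; branch lengths G→17/3, U→7/3; new cluster GU
  updated: d(D,GU)=8, d(GU,H)=15/2, d(GU,Q)=19/2
step 2: merge (D,GU) at d=8, Q=-32; branch lengths D→7/2, GU→9/2; new cluster DGU
  updated: d(DGU,H)=5/4, d(DGU,Q)=27/4
step 3: merge (DGU,H) at d=5/4, Q=-11; branch lengths DGU→5/2, H→-5/4; new cluster DGHU
  updated: d(DGHU,Q)=17/4
step 4: merge (DGHU,Q) at d=17/4; branch lengths DGHU→17/8, Q→17/8; new cluster DGHQU
final tree: (((D:7/2,(G:17/3,U:7/3):9/2):5/2,H:-5/4):17/8,Q:17/8)
total length: 43/2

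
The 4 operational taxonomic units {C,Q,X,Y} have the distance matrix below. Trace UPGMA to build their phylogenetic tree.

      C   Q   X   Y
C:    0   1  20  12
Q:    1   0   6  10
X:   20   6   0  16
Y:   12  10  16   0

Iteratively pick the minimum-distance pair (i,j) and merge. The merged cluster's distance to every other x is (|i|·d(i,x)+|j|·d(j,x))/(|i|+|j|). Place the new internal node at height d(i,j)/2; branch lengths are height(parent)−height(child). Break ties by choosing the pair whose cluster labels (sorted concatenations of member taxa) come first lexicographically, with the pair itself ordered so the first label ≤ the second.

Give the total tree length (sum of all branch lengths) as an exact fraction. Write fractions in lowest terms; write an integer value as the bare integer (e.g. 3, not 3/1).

step 1: merge (C,Q) at d=1; branch lengths C→1/2, Q→1/2; new cluster CQ
  updated: d(CQ,X)=13, d(CQ,Y)=11
step 2: merge (CQ,Y) at d=11; branch lengths CQ→5, Y→11/2; new cluster CQY
  updated: d(CQY,X)=14
step 3: merge (CQY,X) at d=14; branch lengths CQY→3/2, X→7; new cluster CQXY
final tree: (((C:1/2,Q:1/2):5,Y:11/2):3/2,X:7)
total length: 20

20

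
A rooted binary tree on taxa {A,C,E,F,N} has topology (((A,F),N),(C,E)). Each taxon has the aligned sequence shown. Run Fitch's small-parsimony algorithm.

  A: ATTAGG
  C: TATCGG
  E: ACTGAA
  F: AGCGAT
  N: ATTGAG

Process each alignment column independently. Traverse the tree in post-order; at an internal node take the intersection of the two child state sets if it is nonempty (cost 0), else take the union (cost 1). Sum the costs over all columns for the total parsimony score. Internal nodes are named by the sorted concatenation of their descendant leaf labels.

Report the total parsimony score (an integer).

11

site 0, node AF: A={A} ∩ F={A} → {A} (+0)
site 0, node AFN: AF={A} ∩ N={A} → {A} (+0)
site 0, node CE: C={T} ∪ E={A} → {A,T} (+1)
site 0, node ACEFN: AFN={A} ∩ CE={A,T} → {A} (+0)
site 1, node AF: A={T} ∪ F={G} → {G,T} (+1)
site 1, node AFN: AF={G,T} ∩ N={T} → {T} (+0)
site 1, node CE: C={A} ∪ E={C} → {A,C} (+1)
site 1, node ACEFN: AFN={T} ∪ CE={A,C} → {A,C,T} (+1)
site 2, node AF: A={T} ∪ F={C} → {C,T} (+1)
site 2, node AFN: AF={C,T} ∩ N={T} → {T} (+0)
site 2, node CE: C={T} ∩ E={T} → {T} (+0)
site 2, node ACEFN: AFN={T} ∩ CE={T} → {T} (+0)
site 3, node AF: A={A} ∪ F={G} → {A,G} (+1)
site 3, node AFN: AF={A,G} ∩ N={G} → {G} (+0)
site 3, node CE: C={C} ∪ E={G} → {C,G} (+1)
site 3, node ACEFN: AFN={G} ∩ CE={C,G} → {G} (+0)
site 4, node AF: A={G} ∪ F={A} → {A,G} (+1)
site 4, node AFN: AF={A,G} ∩ N={A} → {A} (+0)
site 4, node CE: C={G} ∪ E={A} → {A,G} (+1)
site 4, node ACEFN: AFN={A} ∩ CE={A,G} → {A} (+0)
site 5, node AF: A={G} ∪ F={T} → {G,T} (+1)
site 5, node AFN: AF={G,T} ∩ N={G} → {G} (+0)
site 5, node CE: C={G} ∪ E={A} → {A,G} (+1)
site 5, node ACEFN: AFN={G} ∩ CE={A,G} → {G} (+0)
per-site changes: [1, 3, 1, 2, 2, 2]; total = 11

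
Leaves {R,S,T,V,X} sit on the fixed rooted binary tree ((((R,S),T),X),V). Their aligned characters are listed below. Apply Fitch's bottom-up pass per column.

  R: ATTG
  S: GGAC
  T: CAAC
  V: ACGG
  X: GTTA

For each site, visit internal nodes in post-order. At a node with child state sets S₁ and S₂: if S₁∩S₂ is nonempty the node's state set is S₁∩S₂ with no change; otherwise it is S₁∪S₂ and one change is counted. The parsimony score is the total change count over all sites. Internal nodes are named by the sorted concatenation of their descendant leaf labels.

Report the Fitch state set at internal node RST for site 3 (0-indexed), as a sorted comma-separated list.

site 0, node RS: R={A} ∪ S={G} → {A,G} (+1)
site 0, node RST: RS={A,G} ∪ T={C} → {A,C,G} (+1)
site 0, node RSTX: RST={A,C,G} ∩ X={G} → {G} (+0)
site 0, node RSTVX: RSTX={G} ∪ V={A} → {A,G} (+1)
site 1, node RS: R={T} ∪ S={G} → {G,T} (+1)
site 1, node RST: RS={G,T} ∪ T={A} → {A,G,T} (+1)
site 1, node RSTX: RST={A,G,T} ∩ X={T} → {T} (+0)
site 1, node RSTVX: RSTX={T} ∪ V={C} → {C,T} (+1)
site 2, node RS: R={T} ∪ S={A} → {A,T} (+1)
site 2, node RST: RS={A,T} ∩ T={A} → {A} (+0)
site 2, node RSTX: RST={A} ∪ X={T} → {A,T} (+1)
site 2, node RSTVX: RSTX={A,T} ∪ V={G} → {A,G,T} (+1)
site 3, node RS: R={G} ∪ S={C} → {C,G} (+1)
site 3, node RST: RS={C,G} ∩ T={C} → {C} (+0)
site 3, node RSTX: RST={C} ∪ X={A} → {A,C} (+1)
site 3, node RSTVX: RSTX={A,C} ∪ V={G} → {A,C,G} (+1)
per-site changes: [3, 3, 3, 3]; total = 12

C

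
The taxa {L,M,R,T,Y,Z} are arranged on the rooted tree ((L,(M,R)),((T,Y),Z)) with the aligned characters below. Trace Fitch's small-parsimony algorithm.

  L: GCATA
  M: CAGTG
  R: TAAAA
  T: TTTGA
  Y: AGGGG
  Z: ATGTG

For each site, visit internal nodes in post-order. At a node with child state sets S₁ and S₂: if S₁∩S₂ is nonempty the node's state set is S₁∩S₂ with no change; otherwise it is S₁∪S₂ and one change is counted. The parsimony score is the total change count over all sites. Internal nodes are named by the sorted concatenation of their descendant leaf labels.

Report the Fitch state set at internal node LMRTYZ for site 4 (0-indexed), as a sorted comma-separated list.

MR@0: {C} ∪ {T} = {C,T} (union, +1)
LMR@0: {G} ∪ {C,T} = {C,G,T} (union, +1)
TY@0: {T} ∪ {A} = {A,T} (union, +1)
TYZ@0: {A,T} ∩ {A} = {A} (intersection, +0)
LMRTYZ@0: {C,G,T} ∪ {A} = {A,C,G,T} (union, +1)
MR@1: {A} ∩ {A} = {A} (intersection, +0)
LMR@1: {C} ∪ {A} = {A,C} (union, +1)
TY@1: {T} ∪ {G} = {G,T} (union, +1)
TYZ@1: {G,T} ∩ {T} = {T} (intersection, +0)
LMRTYZ@1: {A,C} ∪ {T} = {A,C,T} (union, +1)
MR@2: {G} ∪ {A} = {A,G} (union, +1)
LMR@2: {A} ∩ {A,G} = {A} (intersection, +0)
TY@2: {T} ∪ {G} = {G,T} (union, +1)
TYZ@2: {G,T} ∩ {G} = {G} (intersection, +0)
LMRTYZ@2: {A} ∪ {G} = {A,G} (union, +1)
MR@3: {T} ∪ {A} = {A,T} (union, +1)
LMR@3: {T} ∩ {A,T} = {T} (intersection, +0)
TY@3: {G} ∩ {G} = {G} (intersection, +0)
TYZ@3: {G} ∪ {T} = {G,T} (union, +1)
LMRTYZ@3: {T} ∩ {G,T} = {T} (intersection, +0)
MR@4: {G} ∪ {A} = {A,G} (union, +1)
LMR@4: {A} ∩ {A,G} = {A} (intersection, +0)
TY@4: {A} ∪ {G} = {A,G} (union, +1)
TYZ@4: {A,G} ∩ {G} = {G} (intersection, +0)
LMRTYZ@4: {A} ∪ {G} = {A,G} (union, +1)
per-site changes: [4, 3, 3, 2, 3]; total = 15

A,G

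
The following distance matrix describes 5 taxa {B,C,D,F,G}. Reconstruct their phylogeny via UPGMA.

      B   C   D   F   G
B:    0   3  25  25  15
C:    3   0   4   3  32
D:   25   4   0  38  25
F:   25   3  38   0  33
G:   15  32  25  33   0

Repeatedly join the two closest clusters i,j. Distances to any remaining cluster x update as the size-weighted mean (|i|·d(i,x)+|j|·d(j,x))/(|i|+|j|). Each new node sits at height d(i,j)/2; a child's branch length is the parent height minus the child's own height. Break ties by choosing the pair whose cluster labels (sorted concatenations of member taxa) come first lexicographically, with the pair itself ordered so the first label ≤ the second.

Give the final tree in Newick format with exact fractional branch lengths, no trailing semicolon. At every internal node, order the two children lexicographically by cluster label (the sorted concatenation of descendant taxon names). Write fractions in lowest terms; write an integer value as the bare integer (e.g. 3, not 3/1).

step 1: merge (B,C) at d=3; branch lengths B→3/2, C→3/2; new cluster BC
  updated: d(BC,D)=29/2, d(BC,F)=14, d(BC,G)=47/2
step 2: merge (BC,F) at d=14; branch lengths BC→11/2, F→7; new cluster BCF
  updated: d(BCF,D)=67/3, d(BCF,G)=80/3
step 3: merge (BCF,D) at d=67/3; branch lengths BCF→25/6, D→67/6; new cluster BCDF
  updated: d(BCDF,G)=105/4
step 4: merge (BCDF,G) at d=105/4; branch lengths BCDF→47/24, G→105/8; new cluster BCDFG
final tree: ((((B:3/2,C:3/2):11/2,F:7):25/6,D:67/6):47/24,G:105/8)
total length: 551/12

((((B:3/2,C:3/2):11/2,F:7):25/6,D:67/6):47/24,G:105/8)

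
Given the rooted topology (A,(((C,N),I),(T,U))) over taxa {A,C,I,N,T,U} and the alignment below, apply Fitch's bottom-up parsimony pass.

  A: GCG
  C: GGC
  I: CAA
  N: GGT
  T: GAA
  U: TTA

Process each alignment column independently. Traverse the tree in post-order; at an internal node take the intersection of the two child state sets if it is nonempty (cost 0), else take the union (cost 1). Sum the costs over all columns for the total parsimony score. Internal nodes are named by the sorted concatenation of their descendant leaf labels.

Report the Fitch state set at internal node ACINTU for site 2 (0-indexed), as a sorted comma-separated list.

A,G

[col 0] CN: children C:{G}, N:{G} ∩→ {G}; cost 0
[col 0] CIN: children CN:{G}, I:{C} ∪→ {C,G}; cost 1
[col 0] TU: children T:{G}, U:{T} ∪→ {G,T}; cost 1
[col 0] CINTU: children CIN:{C,G}, TU:{G,T} ∩→ {G}; cost 0
[col 0] ACINTU: children A:{G}, CINTU:{G} ∩→ {G}; cost 0
[col 1] CN: children C:{G}, N:{G} ∩→ {G}; cost 0
[col 1] CIN: children CN:{G}, I:{A} ∪→ {A,G}; cost 1
[col 1] TU: children T:{A}, U:{T} ∪→ {A,T}; cost 1
[col 1] CINTU: children CIN:{A,G}, TU:{A,T} ∩→ {A}; cost 0
[col 1] ACINTU: children A:{C}, CINTU:{A} ∪→ {A,C}; cost 1
[col 2] CN: children C:{C}, N:{T} ∪→ {C,T}; cost 1
[col 2] CIN: children CN:{C,T}, I:{A} ∪→ {A,C,T}; cost 1
[col 2] TU: children T:{A}, U:{A} ∩→ {A}; cost 0
[col 2] CINTU: children CIN:{A,C,T}, TU:{A} ∩→ {A}; cost 0
[col 2] ACINTU: children A:{G}, CINTU:{A} ∪→ {A,G}; cost 1
per-site changes: [2, 3, 3]; total = 8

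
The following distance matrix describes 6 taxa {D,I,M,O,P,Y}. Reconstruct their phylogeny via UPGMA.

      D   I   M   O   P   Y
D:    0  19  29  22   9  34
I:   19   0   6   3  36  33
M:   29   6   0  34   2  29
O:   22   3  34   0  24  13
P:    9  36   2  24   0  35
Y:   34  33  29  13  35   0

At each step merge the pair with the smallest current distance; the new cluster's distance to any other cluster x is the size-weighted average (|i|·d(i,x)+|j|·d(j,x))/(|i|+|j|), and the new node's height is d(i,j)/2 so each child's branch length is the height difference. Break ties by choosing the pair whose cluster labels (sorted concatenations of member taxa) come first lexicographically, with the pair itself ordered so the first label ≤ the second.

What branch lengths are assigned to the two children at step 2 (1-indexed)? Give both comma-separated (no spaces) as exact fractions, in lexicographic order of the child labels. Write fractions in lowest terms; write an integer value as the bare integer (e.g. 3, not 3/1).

3/2,3/2

iteration 1: select M,P (d=2); attach at lengths (1, 1); label the merged cluster MP
  updated: d(D,MP)=19, d(I,MP)=21, d(MP,O)=29, d(MP,Y)=32
iteration 2: select I,O (d=3); attach at lengths (3/2, 3/2); label the merged cluster IO
  updated: d(D,IO)=41/2, d(IO,MP)=25, d(IO,Y)=23
iteration 3: select D,MP (d=19); attach at lengths (19/2, 17/2); label the merged cluster DMP
  updated: d(DMP,IO)=47/2, d(DMP,Y)=98/3
iteration 4: select IO,Y (d=23); attach at lengths (10, 23/2); label the merged cluster IOY
  updated: d(DMP,IOY)=239/9
iteration 5: select DMP,IOY (d=239/9); attach at lengths (34/9, 16/9); label the merged cluster DIMOPY
final tree: ((D:19/2,(M:1,P:1):17/2):34/9,((I:3/2,O:3/2):10,Y:23/2):16/9)
total length: 901/18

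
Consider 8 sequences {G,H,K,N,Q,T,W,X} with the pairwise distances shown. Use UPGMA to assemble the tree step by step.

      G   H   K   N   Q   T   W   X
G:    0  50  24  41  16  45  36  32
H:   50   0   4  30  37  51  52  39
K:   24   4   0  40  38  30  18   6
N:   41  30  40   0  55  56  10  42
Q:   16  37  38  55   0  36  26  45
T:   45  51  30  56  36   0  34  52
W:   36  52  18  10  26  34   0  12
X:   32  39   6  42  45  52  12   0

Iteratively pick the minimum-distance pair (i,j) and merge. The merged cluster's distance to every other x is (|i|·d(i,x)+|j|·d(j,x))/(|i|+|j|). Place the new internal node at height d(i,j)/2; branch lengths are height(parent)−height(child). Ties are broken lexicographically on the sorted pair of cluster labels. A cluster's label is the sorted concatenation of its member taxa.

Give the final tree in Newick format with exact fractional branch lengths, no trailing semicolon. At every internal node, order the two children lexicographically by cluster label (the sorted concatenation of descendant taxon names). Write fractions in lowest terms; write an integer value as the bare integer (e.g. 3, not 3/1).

iteration 1: select H,K (d=4); attach at lengths (2, 2); label the merged cluster HK
  updated: d(G,HK)=37, d(HK,N)=35, d(HK,Q)=75/2, d(HK,T)=81/2, d(HK,W)=35, d(HK,X)=45/2
iteration 2: select N,W (d=10); attach at lengths (5, 5); label the merged cluster NW
  updated: d(G,NW)=77/2, d(HK,NW)=35, d(NW,Q)=81/2, d(NW,T)=45, d(NW,X)=27
iteration 3: select G,Q (d=16); attach at lengths (8, 8); label the merged cluster GQ
  updated: d(GQ,HK)=149/4, d(GQ,NW)=79/2, d(GQ,T)=81/2, d(GQ,X)=77/2
iteration 4: select HK,X (d=45/2); attach at lengths (37/4, 45/4); label the merged cluster HKX
  updated: d(GQ,HKX)=113/3, d(HKX,NW)=97/3, d(HKX,T)=133/3
iteration 5: select HKX,NW (d=97/3); attach at lengths (59/12, 67/6); label the merged cluster HKNWX
  updated: d(GQ,HKNWX)=192/5, d(HKNWX,T)=223/5
iteration 6: select GQ,HKNWX (d=192/5); attach at lengths (56/5, 91/30); label the merged cluster GHKNQWX
  updated: d(GHKNQWX,T)=304/7
iteration 7: select GHKNQWX,T (d=304/7); attach at lengths (88/35, 152/7); label the merged cluster GHKNQTWX
final tree: (((G:8,Q:8):56/5,(((H:2,K:2):37/4,X:45/4):59/12,(N:5,W:5):67/6):91/30):88/35,T:152/7)
total length: 44119/420

(((G:8,Q:8):56/5,(((H:2,K:2):37/4,X:45/4):59/12,(N:5,W:5):67/6):91/30):88/35,T:152/7)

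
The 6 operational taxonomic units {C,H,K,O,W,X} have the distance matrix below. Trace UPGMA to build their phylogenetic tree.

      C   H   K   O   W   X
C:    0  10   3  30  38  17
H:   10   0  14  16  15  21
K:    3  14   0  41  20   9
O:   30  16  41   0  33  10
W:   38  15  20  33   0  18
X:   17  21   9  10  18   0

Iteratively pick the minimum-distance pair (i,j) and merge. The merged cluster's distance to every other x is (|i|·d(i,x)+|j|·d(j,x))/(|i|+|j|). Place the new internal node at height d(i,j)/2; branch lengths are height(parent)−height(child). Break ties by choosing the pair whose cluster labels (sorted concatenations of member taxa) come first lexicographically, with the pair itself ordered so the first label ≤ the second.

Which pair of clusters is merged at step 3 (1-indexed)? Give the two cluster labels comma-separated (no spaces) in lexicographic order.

CK,H

iteration 1: select C,K (d=3); attach at lengths (3/2, 3/2); label the merged cluster CK
  updated: d(CK,H)=12, d(CK,O)=71/2, d(CK,W)=29, d(CK,X)=13
iteration 2: select O,X (d=10); attach at lengths (5, 5); label the merged cluster OX
  updated: d(CK,OX)=97/4, d(H,OX)=37/2, d(OX,W)=51/2
iteration 3: select CK,H (d=12); attach at lengths (9/2, 6); label the merged cluster CHK
  updated: d(CHK,OX)=67/3, d(CHK,W)=73/3
iteration 4: select CHK,OX (d=67/3); attach at lengths (31/6, 37/6); label the merged cluster CHKOX
  updated: d(CHKOX,W)=124/5
iteration 5: select CHKOX,W (d=124/5); attach at lengths (37/30, 62/5); label the merged cluster CHKOWX
final tree: ((((C:3/2,K:3/2):9/2,H:6):31/6,(O:5,X:5):37/6):37/30,W:62/5)
total length: 727/15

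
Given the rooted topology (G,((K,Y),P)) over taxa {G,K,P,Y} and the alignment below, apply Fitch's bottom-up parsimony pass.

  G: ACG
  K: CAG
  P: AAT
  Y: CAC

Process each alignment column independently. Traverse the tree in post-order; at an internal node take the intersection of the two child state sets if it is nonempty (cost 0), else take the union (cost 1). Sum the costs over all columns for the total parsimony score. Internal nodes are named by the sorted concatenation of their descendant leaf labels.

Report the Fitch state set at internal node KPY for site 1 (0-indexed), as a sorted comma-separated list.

A

site 0, node KY: K={C} ∩ Y={C} → {C} (+0)
site 0, node KPY: KY={C} ∪ P={A} → {A,C} (+1)
site 0, node GKPY: G={A} ∩ KPY={A,C} → {A} (+0)
site 1, node KY: K={A} ∩ Y={A} → {A} (+0)
site 1, node KPY: KY={A} ∩ P={A} → {A} (+0)
site 1, node GKPY: G={C} ∪ KPY={A} → {A,C} (+1)
site 2, node KY: K={G} ∪ Y={C} → {C,G} (+1)
site 2, node KPY: KY={C,G} ∪ P={T} → {C,G,T} (+1)
site 2, node GKPY: G={G} ∩ KPY={C,G,T} → {G} (+0)
per-site changes: [1, 1, 2]; total = 4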